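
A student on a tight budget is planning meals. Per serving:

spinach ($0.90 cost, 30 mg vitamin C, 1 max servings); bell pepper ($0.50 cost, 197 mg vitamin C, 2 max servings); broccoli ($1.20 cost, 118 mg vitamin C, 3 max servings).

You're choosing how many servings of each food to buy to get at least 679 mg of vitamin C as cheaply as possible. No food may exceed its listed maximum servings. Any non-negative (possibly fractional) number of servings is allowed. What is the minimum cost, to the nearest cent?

$3.90

Cost per mg of vitamin C: bell pepper $0.0025, broccoli $0.0102, spinach $0.0300.
Take 2 servings of bell pepper: +394.0 mg vitamin C for $1.00 (total $1.00, still need 285.0 mg).
Take 2.415 servings of broccoli: +285.0 mg vitamin C for $2.90 (total $3.90, still need 0.0 mg).
Greedy by cheapest-per-mg is optimal for a single linear constraint, so the minimum cost is $3.90.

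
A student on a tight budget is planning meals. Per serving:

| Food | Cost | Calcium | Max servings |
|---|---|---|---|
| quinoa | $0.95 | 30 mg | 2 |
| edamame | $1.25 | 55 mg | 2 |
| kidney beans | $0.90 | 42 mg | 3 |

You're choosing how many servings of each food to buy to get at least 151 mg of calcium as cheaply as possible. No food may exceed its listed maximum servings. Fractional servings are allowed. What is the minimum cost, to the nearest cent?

$3.27

Cost per mg of calcium: kidney beans $0.0214, edamame $0.0227, quinoa $0.0317.
Take 3 servings of kidney beans: +126.0 mg calcium for $2.70 (total $2.70, still need 25.0 mg).
Take 0.4545 servings of edamame: +25.0 mg calcium for $0.57 (total $3.27, still need 0.0 mg).
Greedy by cheapest-per-mg is optimal for a single linear constraint, so the minimum cost is $3.27.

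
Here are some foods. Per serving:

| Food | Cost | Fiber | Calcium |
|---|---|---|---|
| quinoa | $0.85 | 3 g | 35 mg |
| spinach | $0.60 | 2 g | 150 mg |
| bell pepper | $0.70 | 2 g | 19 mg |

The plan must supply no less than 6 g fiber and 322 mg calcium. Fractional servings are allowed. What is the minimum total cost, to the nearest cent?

$1.77

quinoa only: max(6/3, 322/35) = 9.2 servings → $7.82.
spinach only: max(6/2, 322/150) = 3 servings → $1.80.
bell pepper only: max(6/2, 322/19) = 16.95 servings → $11.86.
quinoa + spinach with both tight: 0.6737 servings and 1.989 servings → $1.77.
quinoa + bell pepper: intersection lies outside the first quadrant.
spinach + bell pepper with both tight: 2.023 servings and 0.9771 servings → $1.90.
So the least-cost plan costs $1.77.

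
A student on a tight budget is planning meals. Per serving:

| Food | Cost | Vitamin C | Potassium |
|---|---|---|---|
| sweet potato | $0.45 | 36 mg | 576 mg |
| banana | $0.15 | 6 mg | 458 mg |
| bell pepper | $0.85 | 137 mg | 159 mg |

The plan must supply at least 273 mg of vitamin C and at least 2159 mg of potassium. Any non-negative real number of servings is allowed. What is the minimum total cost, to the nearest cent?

$2.15

The cheapest plan sits at a corner of the feasible region — with two constraints it uses at most two foods.
sweet potato only: max(273/36, 2159/576) = 7.583 servings → $3.41.
banana only: max(273/6, 2159/458) = 45.5 servings → $6.83.
bell pepper only: max(273/137, 2159/159) = 13.58 servings → $11.54.
sweet potato + banana with both targets exact would need a negative amount; discard.
sweet potato + bell pepper with both tight: 3.448 servings and 1.087 servings → $2.48.
banana + bell pepper with both tight: 4.084 servings and 1.814 servings → $2.15.
Cheapest feasible corner: $2.15.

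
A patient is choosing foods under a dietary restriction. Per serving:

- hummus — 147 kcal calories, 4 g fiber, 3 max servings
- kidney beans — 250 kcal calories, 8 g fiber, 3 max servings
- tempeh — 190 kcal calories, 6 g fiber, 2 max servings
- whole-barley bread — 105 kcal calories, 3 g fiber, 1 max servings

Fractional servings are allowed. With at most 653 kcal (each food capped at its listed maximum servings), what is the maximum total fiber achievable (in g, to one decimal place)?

Fiber per kcal: kidney beans 0.032, tempeh 0.03158, whole-barley bread 0.02857, hummus 0.02721.
Take 2.612 servings of kidney beans: uses 653 kcal, +20.9 g fiber (running total 20.9 g).
Filling greedily by fiber-per-kcal is optimal for one linear limit, giving 20.9 g.

20.9 g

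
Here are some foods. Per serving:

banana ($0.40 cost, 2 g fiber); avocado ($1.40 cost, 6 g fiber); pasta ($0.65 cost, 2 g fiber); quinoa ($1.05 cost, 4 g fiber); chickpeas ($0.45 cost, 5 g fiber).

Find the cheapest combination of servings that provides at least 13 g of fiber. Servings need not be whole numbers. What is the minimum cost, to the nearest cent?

$1.17

Cost per g of fiber: chickpeas $0.0900, banana $0.2000, avocado $0.2333, quinoa $0.2625, pasta $0.3250.
With no serving limits, use only chickpeas: 13 g / 5 g = 2.6 servings × $0.45 = $1.17.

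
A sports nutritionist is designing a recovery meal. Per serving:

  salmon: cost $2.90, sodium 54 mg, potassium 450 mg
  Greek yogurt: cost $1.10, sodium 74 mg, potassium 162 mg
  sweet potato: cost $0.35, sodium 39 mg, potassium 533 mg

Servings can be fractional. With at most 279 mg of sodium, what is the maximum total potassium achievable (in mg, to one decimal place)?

3813.0 mg

Potassium per mg sodium: sweet potato 13.67, salmon 8.333, Greek yogurt 2.189.
With no serving limits, spend the whole sodium allowance on sweet potato: 279 mg / 39 mg × 533 mg = 3813.0 mg.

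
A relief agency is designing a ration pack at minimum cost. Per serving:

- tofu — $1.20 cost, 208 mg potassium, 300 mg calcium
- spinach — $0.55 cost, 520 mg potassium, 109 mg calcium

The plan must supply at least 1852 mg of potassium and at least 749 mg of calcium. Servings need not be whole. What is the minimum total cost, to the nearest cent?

$3.34

With two linear requirements the optimum uses one or two foods; enumerate the corners.
tofu only: max(1852/208, 749/300) = 8.904 servings → $10.68.
spinach only: max(1852/520, 749/109) = 6.872 servings → $3.78.
tofu + spinach with both tight: 1.407 servings and 2.999 servings → $3.34.
The minimum over all feasible corners is $3.34.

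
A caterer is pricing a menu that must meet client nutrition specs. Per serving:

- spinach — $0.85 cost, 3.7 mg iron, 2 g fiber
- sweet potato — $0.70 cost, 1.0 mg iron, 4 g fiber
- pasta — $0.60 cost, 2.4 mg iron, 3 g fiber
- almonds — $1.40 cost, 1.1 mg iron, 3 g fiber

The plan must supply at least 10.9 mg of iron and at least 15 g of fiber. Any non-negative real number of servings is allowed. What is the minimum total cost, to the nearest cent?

This is a tiny linear program; its minimum lies at a vertex of the feasible set. List the vertices and price them.
spinach only: max(10.9/3.7, 15/2) = 7.5 servings → $6.38.
sweet potato only: max(10.9/1.0, 15/4) = 10.9 servings → $7.63.
pasta only: max(10.9/2.4, 15/3) = 5 servings → $3.00.
almonds only: max(10.9/1.1, 15/3) = 9.909 servings → $13.87.
spinach + sweet potato with both tight: 2.234 servings and 2.633 servings → $3.74.
spinach + pasta with both targets exact would need a negative amount; discard.
spinach + almonds with both tight: 1.82 servings and 3.787 servings → $6.85.
sweet potato + pasta with both tight: 0.5 servings and 4.333 servings → $2.95.
sweet potato + almonds: intersection lies outside the first quadrant.
pasta + almonds with both tight: 4.154 servings and 0.8462 servings → $3.68.
So the least-cost plan costs $2.95.

$2.95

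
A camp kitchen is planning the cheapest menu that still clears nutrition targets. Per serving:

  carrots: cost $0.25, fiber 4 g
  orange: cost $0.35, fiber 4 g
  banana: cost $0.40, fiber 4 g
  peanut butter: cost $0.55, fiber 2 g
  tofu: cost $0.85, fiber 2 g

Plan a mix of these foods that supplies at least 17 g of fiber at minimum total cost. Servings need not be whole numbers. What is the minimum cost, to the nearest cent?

$1.06

Cost per g of fiber: carrots $0.0625, orange $0.0875, banana $0.1000, peanut butter $0.2750, tofu $0.4250.
With no serving limits, use only carrots: 17 g / 4 g = 4.25 servings × $0.25 = $1.06.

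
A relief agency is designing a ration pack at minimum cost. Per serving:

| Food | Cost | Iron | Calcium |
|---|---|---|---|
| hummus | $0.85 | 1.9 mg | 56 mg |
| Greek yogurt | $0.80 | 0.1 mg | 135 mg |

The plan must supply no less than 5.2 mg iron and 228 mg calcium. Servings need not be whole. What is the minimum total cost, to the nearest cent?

$2.75

At the optimum either one food covers both requirements or two foods hit both targets exactly; no other combination can be cheaper.
hummus only: max(5.2/1.9, 228/56) = 4.071 servings → $3.46.
Greek yogurt only: max(5.2/0.1, 228/135) = 52 servings → $41.60.
hummus + Greek yogurt with both tight: 2.707 servings and 0.566 servings → $2.75.
Cheapest feasible corner: $2.75.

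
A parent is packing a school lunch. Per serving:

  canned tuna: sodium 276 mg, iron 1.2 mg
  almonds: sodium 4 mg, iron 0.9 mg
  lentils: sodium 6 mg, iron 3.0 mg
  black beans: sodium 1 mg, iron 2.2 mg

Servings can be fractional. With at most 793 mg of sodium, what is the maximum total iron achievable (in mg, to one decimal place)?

Iron per mg sodium: black beans 2.2, lentils 0.5, almonds 0.225, canned tuna 0.004348.
With no serving limits, spend the whole sodium allowance on black beans: 793 mg / 1 mg × 2.2 mg = 1744.6 mg.

1744.6 mg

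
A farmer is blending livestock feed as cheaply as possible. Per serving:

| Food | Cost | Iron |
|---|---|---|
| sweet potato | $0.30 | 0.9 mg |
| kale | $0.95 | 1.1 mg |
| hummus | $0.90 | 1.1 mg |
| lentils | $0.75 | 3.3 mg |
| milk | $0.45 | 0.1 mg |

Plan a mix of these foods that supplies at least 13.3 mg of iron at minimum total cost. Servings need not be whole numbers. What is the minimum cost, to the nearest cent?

$3.02

Cost per mg of iron: lentils $0.2273, sweet potato $0.3333, hummus $0.8182, kale $0.8636, milk $4.5000.
With no serving limits, use only lentils: 13.3 mg / 3.3 mg = 4.03 servings × $0.75 = $3.02.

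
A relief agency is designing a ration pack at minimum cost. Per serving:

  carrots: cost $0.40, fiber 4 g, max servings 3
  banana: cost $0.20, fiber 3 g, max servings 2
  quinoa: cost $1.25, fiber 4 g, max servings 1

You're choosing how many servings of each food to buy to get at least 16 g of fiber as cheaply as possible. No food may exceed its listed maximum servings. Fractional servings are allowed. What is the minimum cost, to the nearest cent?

$1.40

Cost per g of fiber: banana $0.0667, carrots $0.1000, quinoa $0.3125.
Take 2 servings of banana: +6.0 g fiber for $0.40 (total $0.40, still need 10.0 g).
Take 2.5 servings of carrots: +10.0 g fiber for $1.00 (total $1.40, still need 0.0 g).
Filling from the cheapest source first is optimal under one linear minimum: $1.40.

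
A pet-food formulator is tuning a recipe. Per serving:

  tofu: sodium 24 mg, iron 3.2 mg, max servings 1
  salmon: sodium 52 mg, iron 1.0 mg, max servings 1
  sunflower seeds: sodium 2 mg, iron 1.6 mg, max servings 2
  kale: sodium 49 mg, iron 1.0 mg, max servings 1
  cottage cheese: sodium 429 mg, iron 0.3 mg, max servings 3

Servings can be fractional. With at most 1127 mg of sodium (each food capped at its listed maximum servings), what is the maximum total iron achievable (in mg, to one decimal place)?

9.1 mg

Iron per mg sodium: sunflower seeds 0.8, tofu 0.1333, kale 0.02041, salmon 0.01923, cottage cheese 0.0006993.
Take 2 servings of sunflower seeds: uses 4 mg sodium, +3.2 mg iron (running total 3.2 mg).
Take 1 serving of tofu: uses 24 mg sodium, +3.2 mg iron (running total 6.4 mg).
Take 1 serving of kale: uses 49 mg sodium, +1.0 mg iron (running total 7.4 mg).
Take 1 serving of salmon: uses 52 mg sodium, +1.0 mg iron (running total 8.4 mg).
Take 2.326 servings of cottage cheese: uses 998 mg sodium, +0.7 mg iron (running total 9.1 mg).
Filling greedily by iron-per-mg sodium is optimal for one linear limit, giving 9.1 mg.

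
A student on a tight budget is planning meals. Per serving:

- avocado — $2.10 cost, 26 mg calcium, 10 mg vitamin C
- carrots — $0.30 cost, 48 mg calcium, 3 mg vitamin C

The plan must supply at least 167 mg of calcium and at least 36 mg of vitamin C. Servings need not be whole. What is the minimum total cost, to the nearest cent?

$3.60

Check every corner: each single food scaled to meet both minima, and each pair solved so both constraints bind.
avocado only: max(167/26, 36/10) = 6.423 servings → $13.49.
carrots only: max(167/48, 36/3) = 12 servings → $3.60.
avocado + carrots with both tight: 3.052 servings and 1.826 servings → $6.96.
So the least-cost plan costs $3.60.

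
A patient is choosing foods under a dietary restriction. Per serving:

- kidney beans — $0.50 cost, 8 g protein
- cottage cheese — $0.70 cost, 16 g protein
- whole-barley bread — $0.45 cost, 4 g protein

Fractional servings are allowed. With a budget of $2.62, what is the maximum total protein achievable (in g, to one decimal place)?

59.9 g

Protein per dollar: cottage cheese 22.86, kidney beans 16, whole-barley bread 8.889.
With no serving limits, spend the whole cost allowance on cottage cheese: $2.62 / $0.70 × 16 g = 59.9 g.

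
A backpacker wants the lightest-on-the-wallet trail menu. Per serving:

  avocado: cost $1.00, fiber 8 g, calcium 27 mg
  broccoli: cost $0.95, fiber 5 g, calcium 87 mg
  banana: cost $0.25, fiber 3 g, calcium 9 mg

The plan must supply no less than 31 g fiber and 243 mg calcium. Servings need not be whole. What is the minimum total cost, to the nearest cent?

The cheapest plan sits at a corner of the feasible region — with two constraints it uses at most two foods.
avocado only: max(31/8, 243/27) = 9 servings → $9.00.
broccoli only: max(31/5, 243/87) = 6.2 servings → $5.89.
banana only: max(31/3, 243/9) = 27 servings → $6.75.
avocado + broccoli with both tight: 2.642 servings and 1.973 servings → $4.52.
avocado + banana with both targets exact would need a negative amount; discard.
broccoli + banana with both tight: 2.083 servings and 6.861 servings → $3.69.
The minimum over all feasible corners is $3.69.

$3.69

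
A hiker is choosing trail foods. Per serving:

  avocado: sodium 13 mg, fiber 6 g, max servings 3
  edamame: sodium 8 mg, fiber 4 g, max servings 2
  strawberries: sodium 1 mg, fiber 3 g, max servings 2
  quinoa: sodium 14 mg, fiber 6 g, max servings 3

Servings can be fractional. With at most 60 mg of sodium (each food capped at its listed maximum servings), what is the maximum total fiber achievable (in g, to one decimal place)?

33.3 g

Fiber per mg sodium: strawberries 3, edamame 0.5, avocado 0.4615, quinoa 0.4286.
Take 2 servings of strawberries: uses 2 mg sodium, +6.0 g fiber (running total 6.0 g).
Take 2 servings of edamame: uses 16 mg sodium, +8.0 g fiber (running total 14.0 g).
Take 3 servings of avocado: uses 39 mg sodium, +18.0 g fiber (running total 32.0 g).
Take 0.2143 servings of quinoa: uses 3 mg sodium, +1.3 g fiber (running total 33.3 g).
Filling greedily by fiber-per-mg sodium is optimal for one linear limit, giving 33.3 g.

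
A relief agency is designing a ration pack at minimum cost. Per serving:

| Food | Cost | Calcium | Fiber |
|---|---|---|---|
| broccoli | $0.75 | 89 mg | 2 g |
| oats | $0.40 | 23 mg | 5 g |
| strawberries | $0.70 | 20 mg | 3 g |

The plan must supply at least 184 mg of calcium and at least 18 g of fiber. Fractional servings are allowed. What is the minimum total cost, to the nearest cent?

$2.19

broccoli only: max(184/89, 18/2) = 9 servings → $6.75.
oats only: max(184/23, 18/5) = 8 servings → $3.20.
strawberries only: max(184/20, 18/3) = 9.2 servings → $6.44.
broccoli + oats with both tight: 1.268 servings and 3.093 servings → $2.19.
broccoli + strawberries with both tight: 0.8458 servings and 5.436 servings → $4.44.
oats + strawberries: intersection lies outside the first quadrant.
The minimum over all feasible corners is $2.19.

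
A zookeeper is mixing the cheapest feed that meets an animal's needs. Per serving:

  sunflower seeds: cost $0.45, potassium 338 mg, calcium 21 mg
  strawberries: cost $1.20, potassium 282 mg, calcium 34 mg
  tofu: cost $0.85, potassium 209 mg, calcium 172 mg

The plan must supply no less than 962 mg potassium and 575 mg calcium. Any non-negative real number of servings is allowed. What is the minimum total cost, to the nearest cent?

For a min-cost LP with two ≥-constraints, a basic feasible solution has at most two positive variables.
sunflower seeds only: max(962/338, 575/21) = 27.38 servings → $12.32.
strawberries only: max(962/282, 575/34) = 16.91 servings → $20.29.
tofu only: max(962/209, 575/172) = 4.603 servings → $3.91.
sunflower seeds + strawberries with both targets exact would need a negative amount; discard.
sunflower seeds + tofu with both tight: 0.8426 servings and 3.24 servings → $3.13.
strawberries + tofu with both tight: 1.094 servings and 3.127 servings → $3.97.
Cheapest feasible corner: $3.13.

$3.13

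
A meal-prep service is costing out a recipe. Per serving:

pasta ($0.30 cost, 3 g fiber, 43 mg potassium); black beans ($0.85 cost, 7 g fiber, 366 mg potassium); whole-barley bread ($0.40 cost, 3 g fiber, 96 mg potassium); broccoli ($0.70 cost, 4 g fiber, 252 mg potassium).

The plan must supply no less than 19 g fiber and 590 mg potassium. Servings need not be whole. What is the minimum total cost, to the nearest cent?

$2.08

Minimising a linear cost over {fiber ≥ 19, potassium ≥ 590, servings ≥ 0} — the optimum is at a vertex, using one or two foods.
pasta only: max(19/3, 590/43) = 13.72 servings → $4.12.
black beans only: max(19/7, 590/366) = 2.714 servings → $2.31.
whole-barley bread only: max(19/3, 590/96) = 6.333 servings → $2.53.
broccoli only: max(19/4, 590/252) = 4.75 servings → $3.33.
pasta + black beans with both tight: 3.543 servings and 1.196 servings → $2.08.
pasta + whole-barley bread with both tight: 0.3396 servings and 5.994 servings → $2.50.
pasta + broccoli with both tight: 4.158 servings and 1.632 servings → $2.39.
black beans + whole-barley bread: intersection lies outside the first quadrant.
black beans + broccoli with both targets exact would need a negative amount; discard.
whole-barley bread + broccoli: intersection lies outside the first quadrant.
Cheapest feasible corner: $2.08.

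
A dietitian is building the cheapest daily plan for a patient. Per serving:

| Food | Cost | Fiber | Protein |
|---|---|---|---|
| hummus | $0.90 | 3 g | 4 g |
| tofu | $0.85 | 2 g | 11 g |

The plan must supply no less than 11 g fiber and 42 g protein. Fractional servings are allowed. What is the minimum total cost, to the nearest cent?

$4.12

hummus only: max(11/3, 42/4) = 10.5 servings → $9.45.
tofu only: max(11/2, 42/11) = 5.5 servings → $4.67.
hummus + tofu with both tight: 1.48 servings and 3.28 servings → $4.12.
The minimum over all feasible corners is $4.12.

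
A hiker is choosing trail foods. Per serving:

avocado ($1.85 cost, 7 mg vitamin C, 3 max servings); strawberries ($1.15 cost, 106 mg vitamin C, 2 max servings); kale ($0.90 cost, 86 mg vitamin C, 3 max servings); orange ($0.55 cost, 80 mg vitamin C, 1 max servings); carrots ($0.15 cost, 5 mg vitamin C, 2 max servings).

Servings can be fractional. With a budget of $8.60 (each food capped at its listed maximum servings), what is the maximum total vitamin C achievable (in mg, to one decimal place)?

Vitamin C per dollar: orange 145.5, kale 95.56, strawberries 92.17, carrots 33.33, avocado 3.784.
Take 1 serving of orange: spends $0.55, +80.0 mg vitamin C (running total 80.0 mg).
Take 3 servings of kale: spends $2.70, +258.0 mg vitamin C (running total 338.0 mg).
Take 2 servings of strawberries: spends $2.30, +212.0 mg vitamin C (running total 550.0 mg).
Take 2 servings of carrots: spends $0.30, +10.0 mg vitamin C (running total 560.0 mg).
Take 1.486 servings of avocado: spends $2.75, +10.4 mg vitamin C (running total 570.4 mg).
Greedy by best ratio exhausts the cost allowance optimally: 570.4 mg.

570.4 mg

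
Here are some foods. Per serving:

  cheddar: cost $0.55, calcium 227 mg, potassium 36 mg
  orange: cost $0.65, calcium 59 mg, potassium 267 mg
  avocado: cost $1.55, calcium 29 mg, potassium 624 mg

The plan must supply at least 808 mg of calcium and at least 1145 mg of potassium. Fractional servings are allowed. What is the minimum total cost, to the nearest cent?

$3.96

A basic optimal solution has at most two foods positive. Try each food alone and each pair with both targets met exactly.
cheddar only: max(808/227, 1145/36) = 31.81 servings → $17.49.
orange only: max(808/59, 1145/267) = 13.69 servings → $8.90.
avocado only: max(808/29, 1145/624) = 27.86 servings → $43.19.
cheddar + orange with both tight: 2.534 servings and 3.947 servings → $3.96.
cheddar + avocado with both tight: 3.35 servings and 1.642 servings → $4.39.
orange + avocado: the both-tight solution has a negative serving — not a feasible corner.
So the least-cost plan costs $3.96.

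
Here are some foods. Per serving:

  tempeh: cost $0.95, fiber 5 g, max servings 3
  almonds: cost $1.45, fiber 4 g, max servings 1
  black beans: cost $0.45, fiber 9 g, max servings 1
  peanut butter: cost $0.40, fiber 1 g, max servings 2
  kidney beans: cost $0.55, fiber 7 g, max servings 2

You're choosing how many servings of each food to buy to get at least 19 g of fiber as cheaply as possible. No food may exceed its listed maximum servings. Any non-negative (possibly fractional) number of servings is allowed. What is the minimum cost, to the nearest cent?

$1.24

Cost per g of fiber: black beans $0.0500, kidney beans $0.0786, tempeh $0.1900, almonds $0.3625, peanut butter $0.4000.
Take 1 serving of black beans: +9.0 g fiber for $0.45 (total $0.45, still need 10.0 g).
Take 1.429 servings of kidney beans: +10.0 g fiber for $0.79 (total $1.24, still need 0.0 g).
Filling from the cheapest source first is optimal under one linear minimum: $1.24.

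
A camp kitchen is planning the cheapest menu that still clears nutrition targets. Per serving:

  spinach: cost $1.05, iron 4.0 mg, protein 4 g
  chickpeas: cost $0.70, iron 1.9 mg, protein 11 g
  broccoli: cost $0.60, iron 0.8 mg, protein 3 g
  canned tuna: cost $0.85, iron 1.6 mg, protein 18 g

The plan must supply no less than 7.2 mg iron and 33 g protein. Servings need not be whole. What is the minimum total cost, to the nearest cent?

$2.46

An LP optimum is at a vertex; with two nutrient constraints at most two foods are used. Check each candidate.
spinach only: max(7.2/4.0, 33/4) = 8.25 servings → $8.66.
chickpeas only: max(7.2/1.9, 33/11) = 3.789 servings → $2.65.
broccoli only: max(7.2/0.8, 33/3) = 11 servings → $6.60.
canned tuna only: max(7.2/1.6, 33/18) = 4.5 servings → $3.83.
spinach + chickpeas with both tight: 0.4533 servings and 2.835 servings → $2.46.
spinach + broccoli: the both-tight solution has a negative serving — not a feasible corner.
spinach + canned tuna with both tight: 1.171 servings and 1.573 servings → $2.57.
chickpeas + broccoli with both tight: 1.548 servings and 5.323 servings → $4.28.
chickpeas + canned tuna: the both-tight solution has a negative serving — not a feasible corner.
broccoli + canned tuna with both tight: 8 servings and 0.5 servings → $5.22.
Cheapest feasible corner: $2.46.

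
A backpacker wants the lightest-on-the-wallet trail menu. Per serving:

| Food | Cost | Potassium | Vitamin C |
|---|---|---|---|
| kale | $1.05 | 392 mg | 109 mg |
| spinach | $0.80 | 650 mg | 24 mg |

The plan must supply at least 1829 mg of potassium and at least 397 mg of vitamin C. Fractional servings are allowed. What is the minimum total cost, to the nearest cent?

$4.23

At the optimum either one food covers both requirements or two foods hit both targets exactly; no other combination can be cheaper.
kale only: max(1829/392, 397/109) = 4.666 servings → $4.90.
spinach only: max(1829/650, 397/24) = 16.54 servings → $13.23.
kale + spinach with both tight: 3.485 servings and 0.7118 servings → $4.23.
So the least-cost plan costs $4.23.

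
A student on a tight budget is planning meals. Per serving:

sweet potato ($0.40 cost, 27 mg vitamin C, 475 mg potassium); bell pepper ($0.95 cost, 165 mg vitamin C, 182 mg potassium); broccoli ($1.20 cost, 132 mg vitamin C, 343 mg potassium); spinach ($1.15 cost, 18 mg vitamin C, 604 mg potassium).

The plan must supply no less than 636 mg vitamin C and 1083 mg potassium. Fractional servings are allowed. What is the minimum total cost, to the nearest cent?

With two linear requirements the optimum uses one or two foods; enumerate the corners.
sweet potato only: max(636/27, 1083/475) = 23.56 servings → $9.42.
bell pepper only: max(636/165, 1083/182) = 5.951 servings → $5.65.
broccoli only: max(636/132, 1083/343) = 4.818 servings → $5.78.
spinach only: max(636/18, 1083/604) = 35.33 servings → $40.63.
sweet potato + bell pepper with both tight: 0.8568 servings and 3.714 servings → $3.87.
sweet potato + broccoli with both targets exact would need a negative amount; discard.
sweet potato + spinach with both targets exact would need a negative amount; discard.
bell pepper + broccoli with both tight: 2.309 servings and 1.932 servings → $4.51.
bell pepper + spinach with both tight: 3.783 servings and 0.653 servings → $4.35.
broccoli + spinach with both targets exact would need a negative amount; discard.
Cheapest feasible corner: $3.87.

$3.87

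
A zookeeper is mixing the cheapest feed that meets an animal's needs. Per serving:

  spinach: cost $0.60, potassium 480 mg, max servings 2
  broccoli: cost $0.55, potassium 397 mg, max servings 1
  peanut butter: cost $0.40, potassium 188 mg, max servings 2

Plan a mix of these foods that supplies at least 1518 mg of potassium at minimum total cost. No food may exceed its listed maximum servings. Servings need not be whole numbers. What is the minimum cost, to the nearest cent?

Cost per mg of potassium: spinach $0.0013, broccoli $0.0014, peanut butter $0.0021.
Take 2 servings of spinach: +960.0 mg potassium for $1.20 (total $1.20, still need 558.0 mg).
Take 1 serving of broccoli: +397.0 mg potassium for $0.55 (total $1.75, still need 161.0 mg).
Take 0.8564 servings of peanut butter: +161.0 mg potassium for $0.34 (total $2.09, still need 0.0 mg).
Greedy by cheapest-per-mg is optimal for a single linear constraint, so the minimum cost is $2.09.

$2.09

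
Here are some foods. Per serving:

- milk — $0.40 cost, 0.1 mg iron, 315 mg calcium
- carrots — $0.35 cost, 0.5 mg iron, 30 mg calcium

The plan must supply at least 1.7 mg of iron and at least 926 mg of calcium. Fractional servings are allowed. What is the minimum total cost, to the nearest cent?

$2.07

For a min-cost LP with two ≥-constraints, a basic feasible solution has at most two positive variables.
milk only: max(1.7/0.1, 926/315) = 17 servings → $6.80.
carrots only: max(1.7/0.5, 926/30) = 30.87 servings → $10.80.
milk + carrots with both tight: 2.667 servings and 2.867 servings → $2.07.
So the least-cost plan costs $2.07.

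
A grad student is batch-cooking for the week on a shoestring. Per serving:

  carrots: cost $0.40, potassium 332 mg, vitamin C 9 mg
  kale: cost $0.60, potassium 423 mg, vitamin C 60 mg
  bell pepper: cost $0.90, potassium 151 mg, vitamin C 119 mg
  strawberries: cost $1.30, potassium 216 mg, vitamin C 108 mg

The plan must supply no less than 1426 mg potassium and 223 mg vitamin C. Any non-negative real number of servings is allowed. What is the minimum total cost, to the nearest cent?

Minimising a linear cost over {potassium ≥ 1426, vitamin C ≥ 223, servings ≥ 0} — the optimum is at a vertex, using one or two foods.
carrots only: max(1426/332, 223/9) = 24.78 servings → $9.91.
kale only: max(1426/423, 223/60) = 3.717 servings → $2.23.
bell pepper only: max(1426/151, 223/119) = 9.444 servings → $8.50.
strawberries only: max(1426/216, 223/108) = 6.602 servings → $8.58.
carrots + kale: the both-tight solution has a negative serving — not a feasible corner.
carrots + bell pepper with both tight: 3.566 servings and 1.604 servings → $2.87.
carrots + strawberries with both tight: 3.121 servings and 1.805 servings → $3.59.
kale + bell pepper with both tight: 3.295 servings and 0.2124 servings → $2.17.
kale + strawberries with both tight: 3.234 servings and 0.268 servings → $2.29.
bell pepper + strawberries: intersection lies outside the first quadrant.
The minimum over all feasible corners is $2.17.

$2.17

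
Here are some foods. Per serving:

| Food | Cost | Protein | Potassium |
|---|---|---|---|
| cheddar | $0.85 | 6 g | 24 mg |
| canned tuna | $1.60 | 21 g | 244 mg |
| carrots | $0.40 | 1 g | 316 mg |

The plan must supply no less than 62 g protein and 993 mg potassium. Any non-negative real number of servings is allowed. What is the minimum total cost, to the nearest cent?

$5.01

Compare the cost at each extreme point of the feasible region.
cheddar only: max(62/6, 993/24) = 41.38 servings → $35.17.
canned tuna only: max(62/21, 993/244) = 4.07 servings → $6.51.
carrots only: max(62/1, 993/316) = 62 servings → $24.80.
cheddar + canned tuna: intersection lies outside the first quadrant.
cheddar + carrots with both tight: 9.935 servings and 2.388 servings → $9.40.
canned tuna + carrots with both tight: 2.91 servings and 0.8957 servings → $5.01.
Cheapest feasible corner: $5.01.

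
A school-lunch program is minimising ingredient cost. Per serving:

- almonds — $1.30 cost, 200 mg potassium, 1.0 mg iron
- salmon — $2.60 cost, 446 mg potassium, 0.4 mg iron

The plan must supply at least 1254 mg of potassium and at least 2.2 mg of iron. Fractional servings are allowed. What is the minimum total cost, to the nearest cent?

For a min-cost LP with two ≥-constraints, a basic feasible solution has at most two positive variables.
almonds only: max(1254/200, 2.2/1.0) = 6.27 servings → $8.15.
salmon only: max(1254/446, 2.2/0.4) = 5.5 servings → $14.30.
almonds + salmon with both tight: 1.31 servings and 2.224 servings → $7.49.
Cheapest feasible corner: $7.49.

$7.49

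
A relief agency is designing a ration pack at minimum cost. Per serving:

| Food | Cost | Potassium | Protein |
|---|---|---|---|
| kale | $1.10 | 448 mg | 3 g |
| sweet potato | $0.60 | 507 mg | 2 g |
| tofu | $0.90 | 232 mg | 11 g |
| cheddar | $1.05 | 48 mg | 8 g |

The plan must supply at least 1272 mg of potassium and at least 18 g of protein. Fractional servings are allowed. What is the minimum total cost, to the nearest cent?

Compare the cost at each extreme point of the feasible region.
kale only: max(1272/448, 18/3) = 6 servings → $6.60.
sweet potato only: max(1272/507, 18/2) = 9 servings → $5.40.
tofu only: max(1272/232, 18/11) = 5.483 servings → $4.93.
cheddar only: max(1272/48, 18/8) = 26.5 servings → $27.82.
kale + sweet potato with both targets exact would need a negative amount; discard.
kale + tofu with both tight: 2.319 servings and 1.004 servings → $3.45.
kale + cheddar with both tight: 2.707 servings and 1.235 servings → $4.27.
sweet potato + tofu with both tight: 1.92 servings and 1.287 servings → $2.31.
sweet potato + cheddar with both tight: 2.352 servings and 1.662 servings → $3.16.
tofu + cheddar: the both-tight solution has a negative serving — not a feasible corner.
So the least-cost plan costs $2.31.

$2.31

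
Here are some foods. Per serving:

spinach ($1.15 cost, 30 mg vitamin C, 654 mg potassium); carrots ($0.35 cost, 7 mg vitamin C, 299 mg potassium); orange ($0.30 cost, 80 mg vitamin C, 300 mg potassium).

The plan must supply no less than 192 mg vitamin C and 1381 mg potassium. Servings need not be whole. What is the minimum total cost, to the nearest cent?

$1.38

An LP optimum is at a vertex; with two nutrient constraints at most two foods are used. Check each candidate.
spinach only: max(192/30, 1381/654) = 6.4 servings → $7.36.
carrots only: max(192/7, 1381/299) = 27.43 servings → $9.60.
orange only: max(192/80, 1381/300) = 4.603 servings → $1.38.
spinach + carrots with both targets exact would need a negative amount; discard.
spinach + orange with both tight: 1.221 servings and 1.942 servings → $1.99.
carrots + orange with both tight: 2.423 servings and 2.188 servings → $1.50.
The minimum over all feasible corners is $1.38.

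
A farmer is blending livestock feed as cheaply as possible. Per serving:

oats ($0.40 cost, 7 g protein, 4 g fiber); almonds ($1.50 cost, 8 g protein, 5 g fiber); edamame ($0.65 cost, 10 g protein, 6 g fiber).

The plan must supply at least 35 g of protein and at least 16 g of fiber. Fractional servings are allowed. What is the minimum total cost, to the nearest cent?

$2.00

oats only: max(35/7, 16/4) = 5 servings → $2.00.
almonds only: max(35/8, 16/5) = 4.375 servings → $6.56.
edamame only: max(35/10, 16/6) = 3.5 servings → $2.27.
oats + almonds: intersection lies outside the first quadrant.
oats + edamame: intersection lies outside the first quadrant.
almonds + edamame: intersection lies outside the first quadrant.
So the least-cost plan costs $2.00.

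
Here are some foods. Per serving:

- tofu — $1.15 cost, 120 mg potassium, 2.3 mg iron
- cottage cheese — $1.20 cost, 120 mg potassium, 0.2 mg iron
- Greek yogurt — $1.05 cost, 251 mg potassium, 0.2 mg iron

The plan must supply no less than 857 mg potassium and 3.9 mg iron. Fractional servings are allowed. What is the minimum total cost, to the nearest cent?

$4.53

An LP optimum is at a vertex; with two nutrient constraints at most two foods are used. Check each candidate.
tofu only: max(857/120, 3.9/2.3) = 7.142 servings → $8.21.
cottage cheese only: max(857/120, 3.9/0.2) = 19.5 servings → $23.40.
Greek yogurt only: max(857/251, 3.9/0.2) = 19.5 servings → $20.48.
tofu + cottage cheese with both tight: 1.177 servings and 5.965 servings → $8.51.
tofu + Greek yogurt with both tight: 1.459 servings and 2.717 servings → $4.53.
cottage cheese + Greek yogurt: intersection lies outside the first quadrant.
Cheapest feasible corner: $4.53.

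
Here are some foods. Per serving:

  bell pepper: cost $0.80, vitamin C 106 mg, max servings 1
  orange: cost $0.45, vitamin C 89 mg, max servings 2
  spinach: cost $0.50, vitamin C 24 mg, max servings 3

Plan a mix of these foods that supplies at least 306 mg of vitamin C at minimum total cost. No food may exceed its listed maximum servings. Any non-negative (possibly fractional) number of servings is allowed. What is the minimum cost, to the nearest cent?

$2.16

Cost per mg of vitamin C: orange $0.0051, bell pepper $0.0075, spinach $0.0208.
Take 2 servings of orange: +178.0 mg vitamin C for $0.90 (total $0.90, still need 128.0 mg).
Take 1 serving of bell pepper: +106.0 mg vitamin C for $0.80 (total $1.70, still need 22.0 mg).
Take 0.9167 servings of spinach: +22.0 mg vitamin C for $0.46 (total $2.16, still need 0.0 mg).
Greedy by cheapest-per-mg is optimal for a single linear constraint, so the minimum cost is $2.16.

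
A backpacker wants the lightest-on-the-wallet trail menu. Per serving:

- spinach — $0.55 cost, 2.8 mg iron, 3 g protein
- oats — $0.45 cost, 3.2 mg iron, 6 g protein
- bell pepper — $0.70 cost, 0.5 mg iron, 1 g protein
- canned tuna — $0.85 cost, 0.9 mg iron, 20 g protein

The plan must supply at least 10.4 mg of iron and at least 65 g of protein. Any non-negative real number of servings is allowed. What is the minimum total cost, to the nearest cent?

$3.26

An LP optimum is at a vertex; with two nutrient constraints at most two foods are used. Check each candidate.
spinach only: max(10.4/2.8, 65/3) = 21.67 servings → $11.92.
oats only: max(10.4/3.2, 65/6) = 10.83 servings → $4.88.
bell pepper only: max(10.4/0.5, 65/1) = 65 servings → $45.50.
canned tuna only: max(10.4/0.9, 65/20) = 11.56 servings → $9.82.
spinach + oats: intersection lies outside the first quadrant.
spinach + bell pepper: the both-tight solution has a negative serving — not a feasible corner.
spinach + canned tuna with both tight: 2.805 servings and 2.829 servings → $3.95.
oats + bell pepper with both targets exact would need a negative amount; discard.
oats + canned tuna with both tight: 2.551 servings and 2.485 servings → $3.26.
bell pepper + canned tuna with both tight: 16.43 servings and 2.429 servings → $13.56.
The minimum over all feasible corners is $3.26.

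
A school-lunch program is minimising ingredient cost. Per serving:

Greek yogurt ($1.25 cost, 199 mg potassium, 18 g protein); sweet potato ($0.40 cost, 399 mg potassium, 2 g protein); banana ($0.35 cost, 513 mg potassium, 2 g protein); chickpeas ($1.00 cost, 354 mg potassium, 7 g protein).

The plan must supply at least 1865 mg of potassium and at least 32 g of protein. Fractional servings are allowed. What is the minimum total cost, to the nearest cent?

An LP optimum is at a vertex; with two nutrient constraints at most two foods are used. Check each candidate.
Greek yogurt only: max(1865/199, 32/18) = 9.372 servings → $11.71.
sweet potato only: max(1865/399, 32/2) = 16 servings → $6.40.
banana only: max(1865/513, 32/2) = 16 servings → $5.60.
chickpeas only: max(1865/354, 32/7) = 5.268 servings → $5.27.
Greek yogurt + sweet potato with both tight: 1.332 servings and 4.01 servings → $3.27.
Greek yogurt + banana with both tight: 1.436 servings and 3.079 servings → $2.87.
Greek yogurt + chickpeas: intersection lies outside the first quadrant.
sweet potato + banana: intersection lies outside the first quadrant.
sweet potato + chickpeas with both tight: 0.8283 servings and 4.335 servings → $4.67.
banana + chickpeas with both tight: 0.599 servings and 4.4 servings → $4.61.
The minimum over all feasible corners is $2.87.

$2.87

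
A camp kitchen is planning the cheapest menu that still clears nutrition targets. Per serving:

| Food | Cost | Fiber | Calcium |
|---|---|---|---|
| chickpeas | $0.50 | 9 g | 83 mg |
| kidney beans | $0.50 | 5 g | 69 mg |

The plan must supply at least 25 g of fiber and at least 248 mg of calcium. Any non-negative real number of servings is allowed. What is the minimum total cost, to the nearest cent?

A basic optimal solution has at most two foods positive. Try each food alone and each pair with both targets met exactly.
chickpeas only: max(25/9, 248/83) = 2.988 servings → $1.49.
kidney beans only: max(25/5, 248/69) = 5 servings → $2.50.
chickpeas + kidney beans with both tight: 2.354 servings and 0.7621 servings → $1.56.
Cheapest feasible corner: $1.49.

$1.49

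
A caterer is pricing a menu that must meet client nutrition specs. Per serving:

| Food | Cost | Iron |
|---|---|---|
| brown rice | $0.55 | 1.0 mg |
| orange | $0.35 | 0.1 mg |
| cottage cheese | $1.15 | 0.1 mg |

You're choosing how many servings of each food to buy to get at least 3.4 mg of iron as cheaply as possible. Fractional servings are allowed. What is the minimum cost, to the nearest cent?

$1.87

Cost per mg of iron: brown rice $0.5500, orange $3.5000, cottage cheese $11.5000.
With no serving limits, use only brown rice: 3.4 mg / 1.0 mg = 3.4 servings × $0.55 = $1.87.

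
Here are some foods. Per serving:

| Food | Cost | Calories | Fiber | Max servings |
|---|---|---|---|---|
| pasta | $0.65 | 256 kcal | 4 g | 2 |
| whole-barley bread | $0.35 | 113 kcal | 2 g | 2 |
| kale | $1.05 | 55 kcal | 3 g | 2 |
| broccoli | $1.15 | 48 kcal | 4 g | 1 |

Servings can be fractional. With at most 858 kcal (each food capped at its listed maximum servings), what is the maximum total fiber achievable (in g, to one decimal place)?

21.4 g

Fiber per kcal: broccoli 0.08333, kale 0.05455, whole-barley bread 0.0177, pasta 0.01562.
Take 1 serving of broccoli: uses 48 kcal, +4.0 g fiber (running total 4.0 g).
Take 2 servings of kale: uses 110 kcal, +6.0 g fiber (running total 10.0 g).
Take 2 servings of whole-barley bread: uses 226 kcal, +4.0 g fiber (running total 14.0 g).
Take 1.852 servings of pasta: uses 474 kcal, +7.4 g fiber (running total 21.4 g).
Filling greedily by fiber-per-kcal is optimal for one linear limit, giving 21.4 g.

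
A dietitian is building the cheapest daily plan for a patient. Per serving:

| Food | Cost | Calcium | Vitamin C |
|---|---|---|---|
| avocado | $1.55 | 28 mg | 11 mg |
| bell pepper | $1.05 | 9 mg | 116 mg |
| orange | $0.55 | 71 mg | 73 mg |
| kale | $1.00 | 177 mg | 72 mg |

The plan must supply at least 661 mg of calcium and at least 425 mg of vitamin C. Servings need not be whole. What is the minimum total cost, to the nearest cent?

$4.26

Minimising a linear cost over {calcium ≥ 661, vitamin C ≥ 425, servings ≥ 0} — the optimum is at a vertex, using one or two foods.
avocado only: max(661/28, 425/11) = 38.64 servings → $59.89.
bell pepper only: max(661/9, 425/116) = 73.44 servings → $77.12.
orange only: max(661/71, 425/73) = 9.31 servings → $5.12.
kale only: max(661/177, 425/72) = 5.903 servings → $5.90.
avocado + bell pepper with both tight: 23.13 servings and 1.47 servings → $37.40.
avocado + orange with both tight: 14.31 servings and 3.665 servings → $24.20.
avocado + kale with both targets exact would need a negative amount; discard.
bell pepper + orange with both targets exact would need a negative amount; discard.
bell pepper + kale with both tight: 1.39 servings and 3.664 servings → $5.12.
orange + kale with both tight: 3.539 servings and 2.315 servings → $4.26.
So the least-cost plan costs $4.26.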